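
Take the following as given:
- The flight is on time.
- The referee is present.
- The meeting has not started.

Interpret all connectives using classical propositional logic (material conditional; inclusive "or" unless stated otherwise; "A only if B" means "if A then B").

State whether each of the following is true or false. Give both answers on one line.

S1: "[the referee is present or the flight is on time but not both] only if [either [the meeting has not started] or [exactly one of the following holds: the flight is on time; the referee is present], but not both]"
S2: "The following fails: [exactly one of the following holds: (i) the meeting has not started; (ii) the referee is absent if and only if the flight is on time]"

S1 true, S2 false

Let Q = "the referee is present" (T), P = "the flight is delayed" (F), R = "the meeting has started" (F).

S1: Formalization: (Q ⊕ ¬P) → (¬R ⊕ (¬P ⊕ Q))

¬P = ¬F = T
Q ⊕ ¬P = T ⊕ T = F
¬R = ¬F = T
¬P = ¬F = T
¬P ⊕ Q = T ⊕ T = F
¬R ⊕ (¬P ⊕ Q) = T ⊕ F = T
(Q ⊕ ¬P) → (¬R ⊕ (¬P ⊕ Q)) = F → T = T
Thus S1 is true.

S2: Formalization: ¬(¬R ⊕ (¬Q ↔ ¬P))

¬R = ¬F = T
¬Q = ¬T = F
¬P = ¬F = T
¬Q ↔ ¬P = F ↔ T = F
¬R ⊕ (¬Q ↔ ¬P) = T ⊕ F = T
¬(¬R ⊕ (¬Q ↔ ¬P)) = ¬T = F
Thus S2 is false.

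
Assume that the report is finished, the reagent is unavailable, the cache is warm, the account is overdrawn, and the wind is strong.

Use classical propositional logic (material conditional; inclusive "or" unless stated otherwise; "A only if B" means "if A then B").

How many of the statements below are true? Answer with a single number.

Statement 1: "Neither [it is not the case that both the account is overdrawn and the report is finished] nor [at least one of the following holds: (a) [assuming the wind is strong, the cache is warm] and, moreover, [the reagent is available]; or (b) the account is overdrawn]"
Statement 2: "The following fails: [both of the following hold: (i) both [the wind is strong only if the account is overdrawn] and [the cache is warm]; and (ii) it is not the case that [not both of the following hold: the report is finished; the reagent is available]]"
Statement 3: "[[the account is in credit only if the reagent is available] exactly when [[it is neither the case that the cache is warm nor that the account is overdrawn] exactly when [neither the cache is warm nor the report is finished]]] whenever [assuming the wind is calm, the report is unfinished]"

Let N = "the account is overdrawn" (True), G = "the report is finished" (True), R = "the wind is strong" (True), P = "the cache is warm" (True), D = "the reagent is available" (False).

Statement 1: Formalization: (N nand G) nor (((R -> P) and D) or N)

N nand G = True nand True = False
R -> P = True -> True = True
(R -> P) and D = True and False = False
((R -> P) and D) or N = False or True = True
(N nand G) nor (((R -> P) and D) or N) = False nor True = False
Hence Statement 1 is false.

Statement 2: In symbols: not (((R -> N) and P) and not (G nand D))

R -> N = True -> True = True
(R -> N) and P = True and True = True
G nand D = True nand False = True
not (G nand D) = not True = False
((R -> N) and P) and not (G nand D) = True and False = False
not (((R -> N) and P) and not (G nand D)) = not False = True
So Statement 2 is true.

Statement 3: In symbols: (not R -> not G) -> ((not N -> D) iff ((P nor N) iff (P nor G)))

not R = not True = False
not G = not True = False
not R -> not G = False -> False = True
not N = not True = False
not N -> D = False -> False = True
P nor N = True nor True = False
P nor G = True nor True = False
(P nor N) iff (P nor G) = False iff False = True
(not N -> D) iff ((P nor N) iff (P nor G)) = True iff True = True
(not R -> not G) -> ((not N -> D) iff ((P nor N) iff (P nor G))) = True -> True = True
So Statement 3 is true.

True statements: 2 (Statement 2, Statement 3).

2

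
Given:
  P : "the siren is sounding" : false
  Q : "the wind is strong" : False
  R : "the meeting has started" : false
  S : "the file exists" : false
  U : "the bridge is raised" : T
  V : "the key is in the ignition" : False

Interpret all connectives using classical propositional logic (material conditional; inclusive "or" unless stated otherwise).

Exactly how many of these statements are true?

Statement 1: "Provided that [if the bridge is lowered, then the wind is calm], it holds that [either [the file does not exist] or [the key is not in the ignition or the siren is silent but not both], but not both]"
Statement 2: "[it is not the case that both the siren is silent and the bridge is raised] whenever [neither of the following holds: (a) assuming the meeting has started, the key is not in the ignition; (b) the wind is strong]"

Statement 1: This is (not U -> not Q) -> (not S xor (not V xor not P)).

not U = not True = False
not Q = not False = True
not U -> not Q = False -> True = True
not S = not False = True
not V = not False = True
not P = not False = True
not V xor not P = True xor True = False
not S xor (not V xor not P) = True xor False = True
(not U -> not Q) -> (not S xor (not V xor not P)) = True -> True = True
So Statement 1 is true.

Statement 2: This is ((R -> not V) nor Q) -> (not P nand U).

not V = not False = True
R -> not V = False -> True = True
(R -> not V) nor Q = True nor False = False
not P = not False = True
not P nand U = True nand True = False
((R -> not V) nor Q) -> (not P nand U) = False -> False = True
Hence Statement 2 is true.

True statements: 2 (Statement 1, Statement 2).

2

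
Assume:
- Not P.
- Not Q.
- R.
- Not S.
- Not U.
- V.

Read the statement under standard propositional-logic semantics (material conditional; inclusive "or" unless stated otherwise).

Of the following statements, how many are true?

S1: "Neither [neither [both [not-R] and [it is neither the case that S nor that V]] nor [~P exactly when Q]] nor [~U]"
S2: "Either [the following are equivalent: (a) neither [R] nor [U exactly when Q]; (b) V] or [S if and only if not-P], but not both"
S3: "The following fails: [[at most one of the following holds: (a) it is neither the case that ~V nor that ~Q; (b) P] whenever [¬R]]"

S1: In symbols: ((not R and (S nor V)) nor (not P iff Q)) nor not U

not R = not True = False
S nor V = False nor True = False
not R and (S nor V) = False and False = False
not P = not False = True
not P iff Q = True iff False = False
(not R and (S nor V)) nor (not P iff Q) = False nor False = True
not U = not False = True
((not R and (S nor V)) nor (not P iff Q)) nor not U = True nor True = False
So S1 is false.

S2: In symbols: ((R nor (U iff Q)) iff V) xor (S iff not P)

U iff Q = False iff False = True
R nor (U iff Q) = True nor True = False
(R nor (U iff Q)) iff V = False iff True = False
not P = not False = True
S iff not P = False iff True = False
((R nor (U iff Q)) iff V) xor (S iff not P) = False xor False = False
Thus S2 is false.

S3: In symbols: not (not R -> ((not V nor not Q) nand P))

not R = not True = False
not V = not True = False
not Q = not False = True
not V nor not Q = False nor True = False
(not V nor not Q) nand P = False nand False = True
not R -> ((not V nor not Q) nand P) = False -> True = True
not (not R -> ((not V nor not Q) nand P)) = not True = False
So S3 is false.

0 of the 3 statements are true (none).

0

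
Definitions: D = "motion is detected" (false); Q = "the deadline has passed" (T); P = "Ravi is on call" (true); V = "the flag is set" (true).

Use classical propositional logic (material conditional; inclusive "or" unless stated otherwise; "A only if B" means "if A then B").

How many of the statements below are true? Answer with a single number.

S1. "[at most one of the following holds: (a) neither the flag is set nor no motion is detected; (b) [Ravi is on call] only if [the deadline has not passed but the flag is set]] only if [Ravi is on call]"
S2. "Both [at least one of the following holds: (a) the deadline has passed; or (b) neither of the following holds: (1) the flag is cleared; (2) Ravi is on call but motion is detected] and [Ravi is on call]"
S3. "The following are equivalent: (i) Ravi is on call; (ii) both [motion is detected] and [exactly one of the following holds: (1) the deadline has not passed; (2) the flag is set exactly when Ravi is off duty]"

2

S1: Formalization: ((V nor not D) nand (P -> (not Q and V))) -> P

not D = not False = True
V nor not D = True nor True = False
not Q = not True = False
not Q and V = False and True = False
P -> (not Q and V) = True -> False = False
(V nor not D) nand (P -> (not Q and V)) = False nand False = True
((V nor not D) nand (P -> (not Q and V))) -> P = True -> True = True
Hence S1 is true.

S2: This is (Q or (not V nor (P and D))) and P.

not V = not True = False
P and D = True and False = False
not V nor (P and D) = False nor False = True
Q or (not V nor (P and D)) = True or True = True
(Q or (not V nor (P and D))) and P = True and True = True
Hence S2 is true.

S3: Parsed as P iff (D and (not Q xor (V iff not P)))

not Q = not True = False
not P = not True = False
V iff not P = True iff False = False
not Q xor (V iff not P) = False xor False = False
D and (not Q xor (V iff not P)) = False and False = False
P iff (D and (not Q xor (V iff not P))) = True iff False = False
So S3 is false.

2 of the 3 statements are true (S1, S2).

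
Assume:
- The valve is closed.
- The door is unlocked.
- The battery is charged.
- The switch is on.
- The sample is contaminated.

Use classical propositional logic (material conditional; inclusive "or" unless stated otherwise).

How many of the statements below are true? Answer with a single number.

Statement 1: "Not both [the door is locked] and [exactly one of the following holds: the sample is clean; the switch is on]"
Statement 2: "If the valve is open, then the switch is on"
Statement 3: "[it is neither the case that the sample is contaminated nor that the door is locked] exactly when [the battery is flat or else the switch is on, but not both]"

2

Let Q = "the door is locked" (False), U = "the sample is contaminated" (True), S = "the switch is on" (True), P = "the valve is open" (False), R = "the battery is charged" (True).

Statement 1: Formalization: Q nand (not U xor S)

not U = not True = False
not U xor S = False xor True = True
Q nand (not U xor S) = False nand True = True
Thus Statement 1 is true.

Statement 2: Formalization: P -> S

P -> S = False -> True = True
Hence Statement 2 is true.

Statement 3: In symbols: (U nor Q) iff (not R xor S)

U nor Q = True nor False = False
not R = not True = False
not R xor S = False xor True = True
(U nor Q) iff (not R xor S) = False iff True = False
Thus Statement 3 is false.

2 of the 3 statements are true.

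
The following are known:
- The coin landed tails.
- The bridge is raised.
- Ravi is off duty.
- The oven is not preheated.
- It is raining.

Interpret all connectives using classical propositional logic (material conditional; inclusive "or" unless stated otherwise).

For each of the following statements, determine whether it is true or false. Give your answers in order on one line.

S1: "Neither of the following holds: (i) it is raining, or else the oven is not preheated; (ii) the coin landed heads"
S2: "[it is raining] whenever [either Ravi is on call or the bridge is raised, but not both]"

Let G = "it is raining" (True), K = "the oven is preheated" (False), D = "the coin landed heads" (False), R = "Ravi is on call" (False), W = "the bridge is raised" (True).

S1: Parsed as (G or not K) nor D

not K = not False = True
G or not K = True or True = True
(G or not K) nor D = True nor False = False
Hence S1 is false.

S2: Parsed as (R xor W) -> G

R xor W = False xor True = True
(R xor W) -> G = True -> True = True
Hence S2 is true.

S1 False, S2 True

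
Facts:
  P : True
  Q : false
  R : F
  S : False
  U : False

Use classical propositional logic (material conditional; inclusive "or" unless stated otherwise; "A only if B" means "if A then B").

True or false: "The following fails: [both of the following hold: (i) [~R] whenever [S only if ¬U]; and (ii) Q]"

This is ¬(((S → ¬U) → ¬R) ∧ Q).

¬U = ¬F = T
S → ¬U = F → T = T
¬R = ¬F = T
(S → ¬U) → ¬R = T → T = T
((S → ¬U) → ¬R) ∧ Q = T ∧ F = F
¬(((S → ¬U) → ¬R) ∧ Q) = ¬F = T

True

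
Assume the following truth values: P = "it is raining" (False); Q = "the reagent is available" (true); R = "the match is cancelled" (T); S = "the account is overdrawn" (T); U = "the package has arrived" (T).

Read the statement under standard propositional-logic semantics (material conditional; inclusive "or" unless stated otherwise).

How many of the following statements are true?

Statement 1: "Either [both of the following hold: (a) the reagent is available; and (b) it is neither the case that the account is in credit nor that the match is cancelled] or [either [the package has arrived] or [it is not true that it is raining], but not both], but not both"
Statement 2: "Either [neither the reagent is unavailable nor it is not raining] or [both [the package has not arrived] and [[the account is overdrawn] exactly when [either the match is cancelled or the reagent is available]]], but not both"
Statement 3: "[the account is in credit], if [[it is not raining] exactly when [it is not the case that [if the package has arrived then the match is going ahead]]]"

0

Statement 1: In symbols: (Q ∧ (¬S ↓ R)) ⊕ (U ⊕ ¬P)

¬S = ¬T = F
¬S ↓ R = F ↓ T = F
Q ∧ (¬S ↓ R) = T ∧ F = F
¬P = ¬F = T
U ⊕ ¬P = T ⊕ T = F
(Q ∧ (¬S ↓ R)) ⊕ (U ⊕ ¬P) = F ⊕ F = F
So Statement 1 is false.

Statement 2: Formalization: (¬Q ↓ ¬P) ⊕ (¬U ∧ (S ↔ (R ∨ Q)))

¬Q = ¬T = F
¬P = ¬F = T
¬Q ↓ ¬P = F ↓ T = F
¬U = ¬T = F
R ∨ Q = T ∨ T = T
S ↔ (R ∨ Q) = T ↔ T = T
¬U ∧ (S ↔ (R ∨ Q)) = F ∧ T = F
(¬Q ↓ ¬P) ⊕ (¬U ∧ (S ↔ (R ∨ Q))) = F ⊕ F = F
Hence Statement 2 is false.

Statement 3: Parsed as (¬P ↔ ¬(U → ¬R)) → ¬S

¬P = ¬F = T
¬R = ¬T = F
U → ¬R = T → F = F
¬(U → ¬R) = ¬F = T
¬P ↔ ¬(U → ¬R) = T ↔ T = T
¬S = ¬T = F
(¬P ↔ ¬(U → ¬R)) → ¬S = T → F = F
Thus Statement 3 is false.

0 of the 3 statements are true (none).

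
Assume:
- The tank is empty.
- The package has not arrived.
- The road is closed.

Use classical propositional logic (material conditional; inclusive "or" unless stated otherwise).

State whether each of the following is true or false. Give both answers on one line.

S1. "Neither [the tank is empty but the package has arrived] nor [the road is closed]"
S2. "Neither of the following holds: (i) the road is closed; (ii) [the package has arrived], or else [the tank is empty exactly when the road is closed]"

S1 False / S2 False

Let P = "the tank is full" (F), Q = "the package has arrived" (F), R = "the road is closed" (T).

S1: Formalization: (¬P ∧ Q) ↓ R

¬P = ¬F = T
¬P ∧ Q = T ∧ F = F
(¬P ∧ Q) ↓ R = F ↓ T = F
So S1 is false.

S2: Formalization: R ↓ (Q ∨ (¬P ↔ R))

¬P = ¬F = T
¬P ↔ R = T ↔ T = T
Q ∨ (¬P ↔ R) = F ∨ T = T
R ↓ (Q ∨ (¬P ↔ R)) = T ↓ T = F
Thus S2 is false.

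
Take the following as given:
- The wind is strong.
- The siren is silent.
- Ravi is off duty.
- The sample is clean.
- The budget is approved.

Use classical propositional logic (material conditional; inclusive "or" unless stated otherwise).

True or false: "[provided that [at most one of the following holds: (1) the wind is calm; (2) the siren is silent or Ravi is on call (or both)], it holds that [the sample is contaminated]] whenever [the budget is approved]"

false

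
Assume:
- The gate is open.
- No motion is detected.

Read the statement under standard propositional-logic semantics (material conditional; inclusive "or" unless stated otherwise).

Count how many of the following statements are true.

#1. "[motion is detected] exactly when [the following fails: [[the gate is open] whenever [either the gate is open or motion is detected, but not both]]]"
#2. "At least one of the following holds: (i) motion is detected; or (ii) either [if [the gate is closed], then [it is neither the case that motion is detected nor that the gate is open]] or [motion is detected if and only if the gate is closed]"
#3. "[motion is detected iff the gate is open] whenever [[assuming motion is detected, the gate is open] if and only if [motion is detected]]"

3

Let Q = "motion is detected" (F), P = "the gate is open" (T).

#1: Formalization: Q <-> ~((P xor Q) -> P)

P xor Q = T xor F = T
(P xor Q) -> P = T -> T = T
~((P xor Q) -> P) = ~T = F
Q <-> ~((P xor Q) -> P) = F <-> F = T
So #1 is true.

#2: This is Q | ((~P -> (Q nor P)) | (Q <-> ~P)).

~P = ~T = F
Q nor P = F nor T = F
~P -> (Q nor P) = F -> F = T
~P = ~T = F
Q <-> ~P = F <-> F = T
(~P -> (Q nor P)) | (Q <-> ~P) = T | T = T
Q | ((~P -> (Q nor P)) | (Q <-> ~P)) = F | T = T
Hence #2 is true.

#3: Parsed as ((Q -> P) <-> Q) -> (Q <-> P)

Q -> P = F -> T = T
(Q -> P) <-> Q = T <-> F = F
Q <-> P = F <-> T = F
((Q -> P) <-> Q) -> (Q <-> P) = F -> F = T
Thus #3 is true.

True statements: 3.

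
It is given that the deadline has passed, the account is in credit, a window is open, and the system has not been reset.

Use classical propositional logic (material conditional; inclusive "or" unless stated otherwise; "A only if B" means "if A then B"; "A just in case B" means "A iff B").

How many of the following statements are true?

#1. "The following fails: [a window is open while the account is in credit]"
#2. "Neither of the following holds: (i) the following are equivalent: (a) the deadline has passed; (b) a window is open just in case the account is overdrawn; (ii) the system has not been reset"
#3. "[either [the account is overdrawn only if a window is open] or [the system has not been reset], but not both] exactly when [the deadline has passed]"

0

Let L = "a window is open" (True), P = "the account is overdrawn" (False), Q = "the deadline has passed" (True), U = "the system has been reset" (False).

#1: This is not (L and not P).

not P = not False = True
L and not P = True and True = True
not (L and not P) = not True = False
So #1 is false.

#2: In symbols: (Q iff (L iff P)) nor not U

L iff P = True iff False = False
Q iff (L iff P) = True iff False = False
not U = not False = True
(Q iff (L iff P)) nor not U = False nor True = False
Thus #2 is false.

#3: In symbols: ((P -> L) xor not U) iff Q

P -> L = False -> True = True
not U = not False = True
(P -> L) xor not U = True xor True = False
((P -> L) xor not U) iff Q = False iff True = False
So #3 is false.

0 of the 3 statements are true (none).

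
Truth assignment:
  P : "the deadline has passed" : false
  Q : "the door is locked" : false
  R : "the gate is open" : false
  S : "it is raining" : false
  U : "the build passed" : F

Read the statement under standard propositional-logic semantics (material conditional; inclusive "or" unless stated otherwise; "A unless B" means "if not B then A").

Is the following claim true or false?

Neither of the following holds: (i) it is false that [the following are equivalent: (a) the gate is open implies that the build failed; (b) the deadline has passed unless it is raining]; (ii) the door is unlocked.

In symbols: ~((R -> ~U) <-> (P | S)) nor ~Q

~U = ~F = T
R -> ~U = F -> T = T
P | S = F | F = F
(R -> ~U) <-> (P | S) = T <-> F = F
~((R -> ~U) <-> (P | S)) = ~F = T
~Q = ~F = T
~((R -> ~U) <-> (P | S)) nor ~Q = T nor T = F

False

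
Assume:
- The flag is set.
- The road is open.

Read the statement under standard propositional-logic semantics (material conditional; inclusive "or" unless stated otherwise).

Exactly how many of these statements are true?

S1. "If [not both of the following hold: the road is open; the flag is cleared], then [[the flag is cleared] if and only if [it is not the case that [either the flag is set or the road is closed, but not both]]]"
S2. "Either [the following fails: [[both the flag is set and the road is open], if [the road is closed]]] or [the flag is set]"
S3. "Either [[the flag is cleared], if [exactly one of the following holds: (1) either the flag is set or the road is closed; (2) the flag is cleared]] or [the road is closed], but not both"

2

Let Q = "the road is closed" (False), P = "the flag is set" (True).

S1: Formalization: (not Q nand not P) -> (not P iff not (P xor Q))

not Q = not False = True
not P = not True = False
not Q nand not P = True nand False = True
not P = not True = False
P xor Q = True xor False = True
not (P xor Q) = not True = False
not P iff not (P xor Q) = False iff False = True
(not Q nand not P) -> (not P iff not (P xor Q)) = True -> True = True
Hence S1 is true.

S2: In symbols: not (Q -> (P and not Q)) or P

not Q = not False = True
P and not Q = True and True = True
Q -> (P and not Q) = False -> True = True
not (Q -> (P and not Q)) = not True = False
not (Q -> (P and not Q)) or P = False or True = True
Hence S2 is true.

S3: Parsed as (((P or Q) xor not P) -> not P) xor Q

P or Q = True or False = True
not P = not True = False
(P or Q) xor not P = True xor False = True
not P = not True = False
((P or Q) xor not P) -> not P = True -> False = False
(((P or Q) xor not P) -> not P) xor Q = False xor False = False
Thus S3 is false.

Count: 2.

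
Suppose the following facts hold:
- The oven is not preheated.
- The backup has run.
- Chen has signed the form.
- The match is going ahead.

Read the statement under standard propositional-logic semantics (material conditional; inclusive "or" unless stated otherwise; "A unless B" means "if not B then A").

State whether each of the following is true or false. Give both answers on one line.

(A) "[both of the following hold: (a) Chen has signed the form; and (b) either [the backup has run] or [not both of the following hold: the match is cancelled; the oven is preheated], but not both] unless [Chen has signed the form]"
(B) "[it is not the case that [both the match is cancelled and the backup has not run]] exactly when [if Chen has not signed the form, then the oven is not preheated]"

(A) T / (B) T

Let R = "Chen has signed the form" (T), Q = "the backup has run" (T), S = "the match is cancelled" (F), P = "the oven is preheated" (F).

(A): This is (R ∧ (Q ⊕ (S ↑ P))) ∨ R.

S ↑ P = F ↑ F = T
Q ⊕ (S ↑ P) = T ⊕ T = F
R ∧ (Q ⊕ (S ↑ P)) = T ∧ F = F
(R ∧ (Q ⊕ (S ↑ P))) ∨ R = F ∨ T = T
So (A) is true.

(B): This is ¬(S ∧ ¬Q) ↔ (¬R → ¬P).

¬Q = ¬T = F
S ∧ ¬Q = F ∧ F = F
¬(S ∧ ¬Q) = ¬F = T
¬R = ¬T = F
¬P = ¬F = T
¬R → ¬P = F → T = T
¬(S ∧ ¬Q) ↔ (¬R → ¬P) = T ↔ T = T
So (B) is true.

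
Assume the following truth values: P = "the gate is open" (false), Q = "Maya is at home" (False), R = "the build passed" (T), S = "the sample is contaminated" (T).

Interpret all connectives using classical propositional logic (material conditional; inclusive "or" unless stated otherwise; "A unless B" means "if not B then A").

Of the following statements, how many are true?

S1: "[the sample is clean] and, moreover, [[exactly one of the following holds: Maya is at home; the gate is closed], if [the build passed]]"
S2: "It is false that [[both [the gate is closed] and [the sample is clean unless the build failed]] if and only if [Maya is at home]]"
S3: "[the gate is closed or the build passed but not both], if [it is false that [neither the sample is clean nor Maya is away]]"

S1: Parsed as ¬S ∧ (R → (Q ⊕ ¬P))

¬S = ¬T = F
¬P = ¬F = T
Q ⊕ ¬P = F ⊕ T = T
R → (Q ⊕ ¬P) = T → T = T
¬S ∧ (R → (Q ⊕ ¬P)) = F ∧ T = F
Thus S1 is false.

S2: Parsed as ¬((¬P ∧ (¬S ∨ ¬R)) ↔ Q)

¬P = ¬F = T
¬S = ¬T = F
¬R = ¬T = F
¬S ∨ ¬R = F ∨ F = F
¬P ∧ (¬S ∨ ¬R) = T ∧ F = F
(¬P ∧ (¬S ∨ ¬R)) ↔ Q = F ↔ F = T
¬((¬P ∧ (¬S ∨ ¬R)) ↔ Q) = ¬T = F
Thus S2 is false.

S3: Parsed as ¬(¬S ↓ ¬Q) → (¬P ⊕ R)

¬S = ¬T = F
¬Q = ¬F = T
¬S ↓ ¬Q = F ↓ T = F
¬(¬S ↓ ¬Q) = ¬F = T
¬P = ¬F = T
¬P ⊕ R = T ⊕ T = F
¬(¬S ↓ ¬Q) → (¬P ⊕ R) = T → F = F
So S3 is false.

0 of the 3 statements are true (none).

0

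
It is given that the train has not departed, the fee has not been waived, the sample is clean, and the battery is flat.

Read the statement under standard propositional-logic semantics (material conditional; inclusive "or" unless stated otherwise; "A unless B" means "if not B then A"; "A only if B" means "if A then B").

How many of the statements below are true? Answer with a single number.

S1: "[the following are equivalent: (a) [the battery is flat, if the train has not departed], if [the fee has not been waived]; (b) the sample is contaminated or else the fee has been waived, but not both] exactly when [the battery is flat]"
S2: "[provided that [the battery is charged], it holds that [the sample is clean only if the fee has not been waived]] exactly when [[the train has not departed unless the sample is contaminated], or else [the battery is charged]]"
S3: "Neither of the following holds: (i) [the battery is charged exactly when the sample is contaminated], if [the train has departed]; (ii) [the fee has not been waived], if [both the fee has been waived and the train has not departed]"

1

Let U = "the fee has been waived" (False), H = "the train has departed" (False), K = "the battery is charged" (False), R = "the sample is contaminated" (False).

S1: Formalization: ((not U -> (not H -> not K)) iff (R xor U)) iff not K

not U = not False = True
not H = not False = True
not K = not False = True
not H -> not K = True -> True = True
not U -> (not H -> not K) = True -> True = True
R xor U = False xor False = False
(not U -> (not H -> not K)) iff (R xor U) = True iff False = False
not K = not False = True
((not U -> (not H -> not K)) iff (R xor U)) iff not K = False iff True = False
Thus S1 is false.

S2: In symbols: (K -> (not R -> not U)) iff ((not H or R) or K)

not R = not False = True
not U = not False = True
not R -> not U = True -> True = True
K -> (not R -> not U) = False -> True = True
not H = not False = True
not H or R = True or False = True
(not H or R) or K = True or False = True
(K -> (not R -> not U)) iff ((not H or R) or K) = True iff True = True
Hence S2 is true.

S3: Parsed as (H -> (K iff R)) nor ((U and not H) -> not U)

K iff R = False iff False = True
H -> (K iff R) = False -> True = True
not H = not False = True
U and not H = False and True = False
not U = not False = True
(U and not H) -> not U = False -> True = True
(H -> (K iff R)) nor ((U and not H) -> not U) = True nor True = False
Thus S3 is false.

1 of the 3 statements is true (S2).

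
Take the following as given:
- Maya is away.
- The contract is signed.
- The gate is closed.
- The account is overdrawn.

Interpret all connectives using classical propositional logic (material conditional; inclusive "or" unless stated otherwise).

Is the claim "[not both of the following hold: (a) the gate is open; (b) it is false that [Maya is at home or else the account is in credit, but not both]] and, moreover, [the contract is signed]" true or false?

true

Let R = "the gate is open" (F), P = "Maya is at home" (F), S = "the account is overdrawn" (T), Q = "the contract is signed" (T).
This is (R nand ~(P xor ~S)) & Q.

~S = ~T = F
P xor ~S = F xor F = F
~(P xor ~S) = ~F = T
R nand ~(P xor ~S) = F nand T = T
(R nand ~(P xor ~S)) & Q = T & T = T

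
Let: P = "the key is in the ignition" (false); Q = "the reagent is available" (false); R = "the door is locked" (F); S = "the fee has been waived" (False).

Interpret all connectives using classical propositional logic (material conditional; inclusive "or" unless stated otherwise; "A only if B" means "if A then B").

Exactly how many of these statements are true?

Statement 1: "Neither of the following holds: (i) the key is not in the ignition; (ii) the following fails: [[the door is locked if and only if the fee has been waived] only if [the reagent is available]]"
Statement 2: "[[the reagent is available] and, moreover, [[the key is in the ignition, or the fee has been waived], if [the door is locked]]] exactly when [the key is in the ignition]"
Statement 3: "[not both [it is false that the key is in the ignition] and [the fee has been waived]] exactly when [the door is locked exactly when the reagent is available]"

2

Statement 1: In symbols: ¬P ↓ ¬((R ↔ S) → Q)

¬P = ¬F = T
R ↔ S = F ↔ F = T
(R ↔ S) → Q = T → F = F
¬((R ↔ S) → Q) = ¬F = T
¬P ↓ ¬((R ↔ S) → Q) = T ↓ T = F
So Statement 1 is false.

Statement 2: Formalization: (Q ∧ (R → (P ∨ S))) ↔ P

P ∨ S = F ∨ F = F
R → (P ∨ S) = F → F = T
Q ∧ (R → (P ∨ S)) = F ∧ T = F
(Q ∧ (R → (P ∨ S))) ↔ P = F ↔ F = T
So Statement 2 is true.

Statement 3: Parsed as (¬P ↑ S) ↔ (R ↔ Q)

¬P = ¬F = T
¬P ↑ S = T ↑ F = T
R ↔ Q = F ↔ F = T
(¬P ↑ S) ↔ (R ↔ Q) = T ↔ T = T
Hence Statement 3 is true.

2 of the 3 statements are true (Statement 2, Statement 3).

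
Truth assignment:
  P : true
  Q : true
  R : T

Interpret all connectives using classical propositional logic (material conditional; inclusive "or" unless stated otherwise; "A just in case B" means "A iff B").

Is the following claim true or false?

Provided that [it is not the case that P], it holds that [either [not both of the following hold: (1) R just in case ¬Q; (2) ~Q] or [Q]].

True.

This is not P -> (((R iff not Q) nand not Q) or Q).

not P = not True = False
not Q = not True = False
R iff not Q = True iff False = False
not Q = not True = False
(R iff not Q) nand not Q = False nand False = True
((R iff not Q) nand not Q) or Q = True or True = True
not P -> (((R iff not Q) nand not Q) or Q) = False -> True = True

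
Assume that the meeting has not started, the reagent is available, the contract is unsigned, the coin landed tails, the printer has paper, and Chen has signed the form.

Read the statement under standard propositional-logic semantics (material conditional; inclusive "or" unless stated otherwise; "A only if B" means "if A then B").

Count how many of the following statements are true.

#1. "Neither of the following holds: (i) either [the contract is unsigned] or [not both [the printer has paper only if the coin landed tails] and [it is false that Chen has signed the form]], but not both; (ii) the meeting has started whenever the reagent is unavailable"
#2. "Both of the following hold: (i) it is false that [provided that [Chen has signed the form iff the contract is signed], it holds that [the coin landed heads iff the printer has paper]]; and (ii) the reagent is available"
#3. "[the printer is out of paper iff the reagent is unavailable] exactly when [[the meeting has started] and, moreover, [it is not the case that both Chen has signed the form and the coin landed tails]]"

Let R = "the contract is signed" (False), V = "the printer has paper" (True), Q = "the coin landed heads" (False), P = "Chen has signed the form" (True), U = "the reagent is available" (True), D = "the meeting has started" (False).

#1: Formalization: (not R xor ((V -> not Q) nand not P)) nor (not U -> D)

not R = not False = True
not Q = not False = True
V -> not Q = True -> True = True
not P = not True = False
(V -> not Q) nand not P = True nand False = True
not R xor ((V -> not Q) nand not P) = True xor True = False
not U = not True = False
not U -> D = False -> False = True
(not R xor ((V -> not Q) nand not P)) nor (not U -> D) = False nor True = False
Thus #1 is false.

#2: This is not ((P iff R) -> (Q iff V)) and U.

P iff R = True iff False = False
Q iff V = False iff True = False
(P iff R) -> (Q iff V) = False -> False = True
not ((P iff R) -> (Q iff V)) = not True = False
not ((P iff R) -> (Q iff V)) and U = False and True = False
So #2 is false.

#3: Formalization: (not V iff not U) iff (D and (P nand not Q))

not V = not True = False
not U = not True = False
not V iff not U = False iff False = True
not Q = not False = True
P nand not Q = True nand True = False
D and (P nand not Q) = False and False = False
(not V iff not U) iff (D and (P nand not Q)) = True iff False = False
Hence #3 is false.

0 of the 3 statements are true (none).

0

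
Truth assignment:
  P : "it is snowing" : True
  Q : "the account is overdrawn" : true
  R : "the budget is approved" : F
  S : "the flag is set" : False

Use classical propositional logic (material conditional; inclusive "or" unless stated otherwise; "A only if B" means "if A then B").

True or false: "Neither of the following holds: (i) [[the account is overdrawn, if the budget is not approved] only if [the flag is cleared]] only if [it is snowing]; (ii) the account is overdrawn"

Formalization: (((not R -> Q) -> not S) -> P) nor Q

not R = not False = True
not R -> Q = True -> True = True
not S = not False = True
(not R -> Q) -> not S = True -> True = True
((not R -> Q) -> not S) -> P = True -> True = True
(((not R -> Q) -> not S) -> P) nor Q = True nor True = False

False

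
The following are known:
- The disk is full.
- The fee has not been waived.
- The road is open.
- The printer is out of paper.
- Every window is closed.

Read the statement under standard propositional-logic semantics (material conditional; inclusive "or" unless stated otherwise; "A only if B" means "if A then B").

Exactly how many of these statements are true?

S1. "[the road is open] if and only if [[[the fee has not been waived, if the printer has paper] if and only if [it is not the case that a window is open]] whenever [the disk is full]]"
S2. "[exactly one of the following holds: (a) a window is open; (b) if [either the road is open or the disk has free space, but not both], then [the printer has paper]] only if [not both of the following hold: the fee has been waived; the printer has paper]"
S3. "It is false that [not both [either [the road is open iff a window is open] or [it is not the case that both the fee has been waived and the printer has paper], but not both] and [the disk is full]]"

Let V = "the road is closed" (F), R = "the disk is full" (T), G = "the printer has paper" (F), D = "the fee has been waived" (F), H = "a window is open" (F).

S1: In symbols: ~V <-> (R -> ((G -> ~D) <-> ~H))

~V = ~F = T
~D = ~F = T
G -> ~D = F -> T = T
~H = ~F = T
(G -> ~D) <-> ~H = T <-> T = T
R -> ((G -> ~D) <-> ~H) = T -> T = T
~V <-> (R -> ((G -> ~D) <-> ~H)) = T <-> T = T
So S1 is true.

S2: Parsed as (H xor ((~V xor ~R) -> G)) -> (D nand G)

~V = ~F = T
~R = ~T = F
~V xor ~R = T xor F = T
(~V xor ~R) -> G = T -> F = F
H xor ((~V xor ~R) -> G) = F xor F = F
D nand G = F nand F = T
(H xor ((~V xor ~R) -> G)) -> (D nand G) = F -> T = T
So S2 is true.

S3: Parsed as ~(((~V <-> H) xor (D nand G)) nand R)

~V = ~F = T
~V <-> H = T <-> F = F
D nand G = F nand F = T
(~V <-> H) xor (D nand G) = F xor T = T
((~V <-> H) xor (D nand G)) nand R = T nand T = F
~(((~V <-> H) xor (D nand G)) nand R) = ~F = T
Hence S3 is true.

3 of the 3 statements are true.

3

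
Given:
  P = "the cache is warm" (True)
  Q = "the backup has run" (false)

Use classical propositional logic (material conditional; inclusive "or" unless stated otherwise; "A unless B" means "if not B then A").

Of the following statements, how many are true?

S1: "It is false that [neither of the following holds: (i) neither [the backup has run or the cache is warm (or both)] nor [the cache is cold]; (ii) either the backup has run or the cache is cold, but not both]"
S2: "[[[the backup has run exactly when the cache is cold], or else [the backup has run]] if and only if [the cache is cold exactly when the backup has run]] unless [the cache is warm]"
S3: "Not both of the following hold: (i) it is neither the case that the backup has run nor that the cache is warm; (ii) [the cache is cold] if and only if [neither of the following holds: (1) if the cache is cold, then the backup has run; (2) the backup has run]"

S1: In symbols: not (((Q or P) nor not P) nor (Q xor not P))

Q or P = False or True = True
not P = not True = False
(Q or P) nor not P = True nor False = False
not P = not True = False
Q xor not P = False xor False = False
((Q or P) nor not P) nor (Q xor not P) = False nor False = True
not (((Q or P) nor not P) nor (Q xor not P)) = not True = False
So S1 is false.

S2: Formalization: (((Q iff not P) or Q) iff (not P iff Q)) or P

not P = not True = False
Q iff not P = False iff False = True
(Q iff not P) or Q = True or False = True
not P = not True = False
not P iff Q = False iff False = True
((Q iff not P) or Q) iff (not P iff Q) = True iff True = True
(((Q iff not P) or Q) iff (not P iff Q)) or P = True or True = True
So S2 is true.

S3: Formalization: (Q nor P) nand (not P iff ((not P -> Q) nor Q))

Q nor P = False nor True = False
not P = not True = False
not P = not True = False
not P -> Q = False -> False = True
(not P -> Q) nor Q = True nor False = False
not P iff ((not P -> Q) nor Q) = False iff False = True
(Q nor P) nand (not P iff ((not P -> Q) nor Q)) = False nand True = True
Thus S3 is true.

True statements: 2 (S2, S3).

2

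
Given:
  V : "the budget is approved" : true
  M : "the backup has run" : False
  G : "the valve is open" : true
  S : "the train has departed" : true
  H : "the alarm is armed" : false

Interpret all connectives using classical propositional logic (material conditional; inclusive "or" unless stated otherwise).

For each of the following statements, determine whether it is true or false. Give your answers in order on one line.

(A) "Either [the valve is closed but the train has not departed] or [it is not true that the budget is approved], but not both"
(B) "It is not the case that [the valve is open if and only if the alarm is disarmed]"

(A) False; (B) False

(A): Parsed as (not G and not S) xor not V

not G = not True = False
not S = not True = False
not G and not S = False and False = False
not V = not True = False
(not G and not S) xor not V = False xor False = False
Thus (A) is false.

(B): Parsed as not (G iff not H)

not H = not False = True
G iff not H = True iff True = True
not (G iff not H) = not True = False
So (B) is false.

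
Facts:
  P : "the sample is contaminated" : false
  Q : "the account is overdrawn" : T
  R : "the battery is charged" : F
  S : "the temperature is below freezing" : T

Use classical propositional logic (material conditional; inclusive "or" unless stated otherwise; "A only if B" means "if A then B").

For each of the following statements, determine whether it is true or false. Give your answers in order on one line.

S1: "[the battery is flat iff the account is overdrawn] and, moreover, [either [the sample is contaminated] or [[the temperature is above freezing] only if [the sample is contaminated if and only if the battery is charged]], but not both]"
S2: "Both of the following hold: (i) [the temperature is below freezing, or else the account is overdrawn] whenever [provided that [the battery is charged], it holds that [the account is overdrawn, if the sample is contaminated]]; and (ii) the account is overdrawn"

S1 True, S2 True

S1: In symbols: (~R <-> Q) & (P xor (~S -> (P <-> R)))

~R = ~F = T
~R <-> Q = T <-> T = T
~S = ~T = F
P <-> R = F <-> F = T
~S -> (P <-> R) = F -> T = T
P xor (~S -> (P <-> R)) = F xor T = T
(~R <-> Q) & (P xor (~S -> (P <-> R))) = T & T = T
Hence S1 is true.

S2: In symbols: ((R -> (P -> Q)) -> (S | Q)) & Q

P -> Q = F -> T = T
R -> (P -> Q) = F -> T = T
S | Q = T | T = T
(R -> (P -> Q)) -> (S | Q) = T -> T = T
((R -> (P -> Q)) -> (S | Q)) & Q = T & T = T
So S2 is true.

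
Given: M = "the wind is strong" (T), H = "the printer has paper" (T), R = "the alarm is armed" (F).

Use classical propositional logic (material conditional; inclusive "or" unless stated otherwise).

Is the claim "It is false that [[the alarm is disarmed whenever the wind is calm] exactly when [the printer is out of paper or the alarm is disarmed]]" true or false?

Parsed as not ((not M -> not R) iff (not H or not R))

not M = not True = False
not R = not False = True
not M -> not R = False -> True = True
not H = not True = False
not R = not False = True
not H or not R = False or True = True
(not M -> not R) iff (not H or not R) = True iff True = True
not ((not M -> not R) iff (not H or not R)) = not True = False

The statement is false.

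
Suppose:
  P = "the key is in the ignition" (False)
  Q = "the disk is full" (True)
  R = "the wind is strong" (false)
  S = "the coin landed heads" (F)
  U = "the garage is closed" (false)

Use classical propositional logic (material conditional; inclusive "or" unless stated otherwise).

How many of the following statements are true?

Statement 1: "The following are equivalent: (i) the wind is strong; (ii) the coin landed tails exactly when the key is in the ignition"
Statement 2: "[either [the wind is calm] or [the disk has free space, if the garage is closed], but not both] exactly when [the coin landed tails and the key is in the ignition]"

Statement 1: Parsed as R <-> (~S <-> P)

~S = ~F = T
~S <-> P = T <-> F = F
R <-> (~S <-> P) = F <-> F = T
So Statement 1 is true.

Statement 2: This is (~R xor (U -> ~Q)) <-> (~S & P).

~R = ~F = T
~Q = ~T = F
U -> ~Q = F -> F = T
~R xor (U -> ~Q) = T xor T = F
~S = ~F = T
~S & P = T & F = F
(~R xor (U -> ~Q)) <-> (~S & P) = F <-> F = T
Thus Statement 2 is true.

True statements: 2 (Statement 1, Statement 2).

2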